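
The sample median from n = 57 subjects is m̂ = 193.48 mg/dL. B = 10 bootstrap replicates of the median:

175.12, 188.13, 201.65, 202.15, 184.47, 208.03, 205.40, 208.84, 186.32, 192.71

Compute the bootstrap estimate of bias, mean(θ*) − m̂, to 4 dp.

bias = +1.8020

mean(θ*) = (175.12 + 188.13 + 201.65 + 202.15 + 184.47 + 208.03 + 205.40 + 208.84 + 186.32 + 192.71) / 10 = 195.28200
bias = 195.28200 − 193.48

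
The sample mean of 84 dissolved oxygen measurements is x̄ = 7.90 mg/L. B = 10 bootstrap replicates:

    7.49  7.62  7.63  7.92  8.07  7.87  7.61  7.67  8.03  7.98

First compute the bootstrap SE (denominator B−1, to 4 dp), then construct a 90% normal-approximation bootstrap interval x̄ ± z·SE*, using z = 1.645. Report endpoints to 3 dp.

Mean of replicates = 7.7890; sum of squared deviations = 0.3867; SE* = √(0.3867/9) = 0.2073
Margin = 1.645 × 0.2073 = 0.3410
Interval: 7.90 ± 0.3410

(7.559, 8.241)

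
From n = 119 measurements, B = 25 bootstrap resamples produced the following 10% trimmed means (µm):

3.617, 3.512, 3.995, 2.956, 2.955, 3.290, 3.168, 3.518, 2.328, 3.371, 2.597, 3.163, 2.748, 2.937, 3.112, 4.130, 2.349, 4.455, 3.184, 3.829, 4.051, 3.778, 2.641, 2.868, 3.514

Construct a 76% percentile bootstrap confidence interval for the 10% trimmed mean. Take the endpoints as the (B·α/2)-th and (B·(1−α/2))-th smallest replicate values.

Sorted replicates: 2.328, 2.349, 2.597, 2.641, 2.748, 2.868, 2.937, 2.955, 2.956, 3.112, 3.163, 3.168, 3.184, 3.290, 3.371, 3.512, 3.514, 3.518, 3.617, 3.778, 3.829, 3.995, 4.051, 4.130, 4.455
α = 0.24; lower rank = 25 × 0.120 = 3; upper rank = 25 × 0.880 = 22.
The 3rd smallest replicate is 2.597; the 22nd is 3.995.

(2.597, 3.995)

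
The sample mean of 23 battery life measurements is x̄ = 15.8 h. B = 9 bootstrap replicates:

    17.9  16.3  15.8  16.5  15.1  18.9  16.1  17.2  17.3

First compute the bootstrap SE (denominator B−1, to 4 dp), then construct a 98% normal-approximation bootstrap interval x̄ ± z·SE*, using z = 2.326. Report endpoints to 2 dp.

(13.10, 18.50)

Mean of replicates = 16.7889; sum of squared deviations = 10.7489; SE* = √(10.7489/8) = 1.1591
Margin = 2.326 × 1.1591 = 2.696
Interval: 15.8 ± 2.696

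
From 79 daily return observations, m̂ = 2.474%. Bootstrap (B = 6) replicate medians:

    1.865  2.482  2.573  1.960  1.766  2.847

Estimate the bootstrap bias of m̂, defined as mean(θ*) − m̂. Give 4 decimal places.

bias = −0.2252

mean(θ*) = (1.865 + 2.482 + 2.573 + 1.960 + 1.766 + 2.847) / 6 = 2.24883
bias = 2.24883 − 2.474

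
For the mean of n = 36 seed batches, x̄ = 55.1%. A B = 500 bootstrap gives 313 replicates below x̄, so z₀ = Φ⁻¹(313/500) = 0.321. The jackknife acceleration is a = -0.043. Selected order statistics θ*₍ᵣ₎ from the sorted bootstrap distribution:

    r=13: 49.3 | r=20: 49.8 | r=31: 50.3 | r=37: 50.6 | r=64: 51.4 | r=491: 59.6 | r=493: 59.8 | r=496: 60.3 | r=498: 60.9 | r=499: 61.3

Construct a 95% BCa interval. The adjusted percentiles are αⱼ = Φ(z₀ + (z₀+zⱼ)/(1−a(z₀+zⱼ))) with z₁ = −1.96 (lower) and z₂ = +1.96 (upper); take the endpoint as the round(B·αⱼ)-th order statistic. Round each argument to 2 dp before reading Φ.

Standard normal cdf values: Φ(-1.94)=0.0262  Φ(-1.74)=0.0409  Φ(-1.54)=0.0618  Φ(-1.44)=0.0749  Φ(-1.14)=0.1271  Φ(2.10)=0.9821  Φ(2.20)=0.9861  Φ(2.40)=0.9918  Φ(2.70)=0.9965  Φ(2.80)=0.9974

(50.6, 60.3)

Lower: z₀ + z₁ = 0.321 + (-1.960) = -1.639; 1 − a(z₀+z₁) = 1 − (-0.043)(-1.639) = 0.9295; argument = 0.321 + (-1.639)/0.9295 = -1.4423 → -1.44.
α₁ = Φ(-1.44) = 0.0749; rank = round(500 × 0.0749) = 37; θ*₍37₎ = 50.6.
Upper: z₀ + z₂ = 2.281; 1 − a(z₀+z₂) = 1.0981; argument = 2.3983 → 2.40; α₂ = 0.9918; rank = 496; θ*₍496₎ = 60.3.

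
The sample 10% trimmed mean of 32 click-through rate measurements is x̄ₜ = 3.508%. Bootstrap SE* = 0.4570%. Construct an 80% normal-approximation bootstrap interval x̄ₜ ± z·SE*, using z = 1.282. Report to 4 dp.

(2.9221, 4.0939)

Margin = 1.282 × 0.4570 = 0.58587
Interval: 3.508 ± 0.58587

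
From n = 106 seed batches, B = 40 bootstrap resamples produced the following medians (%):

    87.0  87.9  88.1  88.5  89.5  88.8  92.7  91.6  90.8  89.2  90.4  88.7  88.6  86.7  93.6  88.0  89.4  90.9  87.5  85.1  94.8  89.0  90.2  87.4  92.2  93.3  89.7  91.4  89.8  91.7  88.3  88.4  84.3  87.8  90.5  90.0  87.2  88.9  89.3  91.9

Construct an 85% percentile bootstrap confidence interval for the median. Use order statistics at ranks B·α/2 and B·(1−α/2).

Sorted replicates: 84.3, 85.1, 86.7, 87.0, 87.2, 87.4, 87.5, 87.8, 87.9, 88.0, 88.1, 88.3, 88.4, 88.5, 88.6, 88.7, 88.8, 88.9, 89.0, 89.2, 89.3, 89.4, 89.5, 89.7, 89.8, 90.0, 90.2, 90.4, 90.5, 90.8, 90.9, 91.4, 91.6, 91.7, 91.9, 92.2, 92.7, 93.3, 93.6, 94.8
α = 0.15; lower rank = 40 × 0.075 = 3; upper rank = 40 × 0.925 = 37.
The 3rd smallest replicate is 86.7; the 37th is 92.7.

(86.7, 92.7)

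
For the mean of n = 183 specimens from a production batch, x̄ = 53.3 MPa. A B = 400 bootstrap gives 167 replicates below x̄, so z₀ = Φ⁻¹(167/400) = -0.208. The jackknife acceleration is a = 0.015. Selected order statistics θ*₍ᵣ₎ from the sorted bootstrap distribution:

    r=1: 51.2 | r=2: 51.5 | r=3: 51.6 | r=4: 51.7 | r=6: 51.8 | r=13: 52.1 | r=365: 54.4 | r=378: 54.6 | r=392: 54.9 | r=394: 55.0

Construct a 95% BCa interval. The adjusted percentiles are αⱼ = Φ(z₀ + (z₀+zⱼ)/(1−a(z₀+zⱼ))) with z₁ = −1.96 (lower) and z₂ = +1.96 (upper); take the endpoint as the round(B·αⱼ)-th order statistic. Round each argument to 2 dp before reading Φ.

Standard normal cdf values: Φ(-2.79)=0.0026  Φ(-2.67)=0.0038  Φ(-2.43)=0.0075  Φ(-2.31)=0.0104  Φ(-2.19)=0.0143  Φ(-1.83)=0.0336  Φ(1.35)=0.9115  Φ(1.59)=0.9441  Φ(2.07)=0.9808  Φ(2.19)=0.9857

Lower: z₀ + z₁ = -0.208 + (-1.960) = -2.168; 1 − a(z₀+z₁) = 1 − (0.015)(-2.168) = 1.0325; argument = -0.208 + (-2.168)/1.0325 = -2.3077 → -2.31.
α₁ = Φ(-2.31) = 0.0104; rank = round(400 × 0.0104) = 4; θ*₍4₎ = 51.7.
Upper: z₀ + z₂ = 1.752; 1 − a(z₀+z₂) = 0.9737; argument = 1.5913 → 1.59; α₂ = 0.9441; rank = 378; θ*₍378₎ = 54.6.

(51.7, 54.6)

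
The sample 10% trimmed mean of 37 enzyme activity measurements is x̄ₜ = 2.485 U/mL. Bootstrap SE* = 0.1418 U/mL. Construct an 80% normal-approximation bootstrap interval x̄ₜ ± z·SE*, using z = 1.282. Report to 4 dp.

(2.3032, 2.6668)

Margin = 1.282 × 0.1418 = 0.18179
Interval: 2.485 ± 0.18179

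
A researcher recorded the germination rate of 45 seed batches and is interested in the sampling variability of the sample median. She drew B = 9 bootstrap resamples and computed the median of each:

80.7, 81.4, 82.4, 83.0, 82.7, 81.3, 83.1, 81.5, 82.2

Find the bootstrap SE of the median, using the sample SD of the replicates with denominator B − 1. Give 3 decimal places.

SE* = 0.843

Bootstrap SE is the standard deviation of the 9 replicate medians.
Mean of replicates: (80.7 + 81.4 + 82.4 + 83.0 + 82.7 + 81.3 + 83.1 + 81.5 + 82.2) / 9 = 738.3000 / 9 = 82.0333
Sum of squared deviations: (−1.3333)² + (−0.6333)² + (+0.3667)² + (+0.9667)² + (+0.6667)² + (−0.7333)² + (+1.0667)² + (−0.5333)² + (+0.1667)² = 5.6800
Variance = 5.6800 / 8 = 0.7100
SE* = √0.7100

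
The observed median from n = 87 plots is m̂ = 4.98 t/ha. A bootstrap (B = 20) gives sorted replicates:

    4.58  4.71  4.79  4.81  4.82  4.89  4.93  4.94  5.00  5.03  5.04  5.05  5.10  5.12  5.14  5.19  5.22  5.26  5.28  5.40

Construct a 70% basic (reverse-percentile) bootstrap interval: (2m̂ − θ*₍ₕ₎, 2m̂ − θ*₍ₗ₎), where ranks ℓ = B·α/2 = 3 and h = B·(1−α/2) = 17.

Percentile endpoints at ranks 3 and 17: θ*₍3₎ = 4.79, θ*₍17₎ = 5.22.
Basic interval reflects these around m̂:
  lower = 2 × 4.98 − 5.22 = 4.74
  upper = 2 × 4.98 − 4.79 = 5.17

(4.74, 5.17)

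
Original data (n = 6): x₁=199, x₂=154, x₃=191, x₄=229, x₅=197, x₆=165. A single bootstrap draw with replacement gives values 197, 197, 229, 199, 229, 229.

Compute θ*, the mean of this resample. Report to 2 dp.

Mean = (197 + 197 + 229 + 199 + 229 + 229) / 6 = 1280.0 / 6 = 213.33

θ* = 213.33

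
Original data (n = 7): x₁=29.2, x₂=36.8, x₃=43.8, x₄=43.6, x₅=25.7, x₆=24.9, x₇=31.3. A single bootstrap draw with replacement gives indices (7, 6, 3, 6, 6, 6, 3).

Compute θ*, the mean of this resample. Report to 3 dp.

Resample values: 31.3, 24.9, 43.8, 24.9, 24.9, 24.9, 43.8.
Mean = (31.3 + 24.9 + 43.8 + 24.9 + 24.9 + 24.9 + 43.8) / 7 = 218.50 / 7 = 31.214

θ* = 31.214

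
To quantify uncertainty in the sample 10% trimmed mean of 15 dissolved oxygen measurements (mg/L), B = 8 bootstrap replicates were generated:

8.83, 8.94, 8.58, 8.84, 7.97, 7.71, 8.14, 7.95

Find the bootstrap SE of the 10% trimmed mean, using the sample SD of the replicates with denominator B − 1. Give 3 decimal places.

SE* = 0.482

Bootstrap SE is the standard deviation of the 8 replicate 10% trimmed means.
Mean of replicates: (8.83 + 8.94 + 8.58 + 8.84 + 7.97 + 7.71 + 8.14 + 7.95) / 8 = 66.9600 / 8 = 8.3700
Sum of squared deviations: (+0.4600)² + (+0.5700)² + (+0.2100)² + (+0.4700)² + (−0.4000)² + (−0.6600)² + (−0.2300)² + (−0.4200)² = 1.6264
Variance = 1.6264 / 7 = 0.2323
SE* = √0.2323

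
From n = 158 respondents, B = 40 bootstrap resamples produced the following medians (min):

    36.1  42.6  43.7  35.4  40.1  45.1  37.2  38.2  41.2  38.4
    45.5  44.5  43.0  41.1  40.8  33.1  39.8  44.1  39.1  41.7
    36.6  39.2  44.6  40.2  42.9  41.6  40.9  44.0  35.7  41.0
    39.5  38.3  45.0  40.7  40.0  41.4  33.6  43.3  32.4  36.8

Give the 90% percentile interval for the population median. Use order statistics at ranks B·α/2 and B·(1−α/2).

Sorted replicates: 32.4, 33.1, 33.6, 35.4, 35.7, 36.1, 36.6, 36.8, 37.2, 38.2, 38.3, 38.4, 39.1, 39.2, 39.5, 39.8, 40.0, 40.1, 40.2, 40.7, 40.8, 40.9, 41.0, 41.1, 41.2, 41.4, 41.6, 41.7, 42.6, 42.9, 43.0, 43.3, 43.7, 44.0, 44.1, 44.5, 44.6, 45.0, 45.1, 45.5
α = 0.10; lower rank = 40 × 0.050 = 2; upper rank = 40 × 0.950 = 38.
The 2nd smallest replicate is 33.1; the 38th is 45.0.

(33.1, 45.0)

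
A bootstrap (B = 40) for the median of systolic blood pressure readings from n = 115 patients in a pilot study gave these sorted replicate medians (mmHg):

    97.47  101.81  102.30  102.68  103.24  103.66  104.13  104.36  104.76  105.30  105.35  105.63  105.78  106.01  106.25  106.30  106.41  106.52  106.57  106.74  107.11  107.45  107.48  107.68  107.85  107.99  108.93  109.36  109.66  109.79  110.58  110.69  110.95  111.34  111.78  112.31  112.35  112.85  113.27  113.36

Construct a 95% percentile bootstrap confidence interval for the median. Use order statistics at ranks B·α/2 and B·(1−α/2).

(97.47, 113.27)

α = 0.05; lower rank = 40 × 0.025 = 1; upper rank = 40 × 0.975 = 39.
The 1st smallest replicate is 97.47; the 39th is 113.27.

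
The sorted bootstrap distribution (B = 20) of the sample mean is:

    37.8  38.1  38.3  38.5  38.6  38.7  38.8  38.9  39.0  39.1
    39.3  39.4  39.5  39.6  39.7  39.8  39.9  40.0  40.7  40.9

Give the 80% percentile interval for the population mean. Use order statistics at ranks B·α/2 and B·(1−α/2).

(38.1, 40.0)

α = 0.20; lower rank = 20 × 0.100 = 2; upper rank = 20 × 0.900 = 18.
The 2nd smallest replicate is 38.1; the 18th is 40.0.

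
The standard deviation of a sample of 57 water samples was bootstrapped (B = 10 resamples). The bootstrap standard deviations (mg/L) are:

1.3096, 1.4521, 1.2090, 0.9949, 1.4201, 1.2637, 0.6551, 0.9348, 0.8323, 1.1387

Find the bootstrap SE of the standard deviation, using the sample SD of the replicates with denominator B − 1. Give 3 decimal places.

Bootstrap SE is the standard deviation of the 10 replicate standard deviations.
Mean of replicates: (1.3096 + 1.4521 + 1.2090 + 0.9949 + 1.4201 + 1.2637 + 0.6551 + 0.9348 + 0.8323 + 1.1387) / 10 = 11.21030 / 10 = 1.12103
Sum of squared deviations: (+0.18857)² + (+0.33107)² + (+0.08797)² + (−0.12613)² + (+0.29907)² + (+0.14267)² + (−0.46593)² + (−0.18623)² + (−0.28873)² + (+0.01767)² = 0.61406
Variance = 0.61406 / 9 = 0.06823
SE* = √0.06823

SE* = 0.261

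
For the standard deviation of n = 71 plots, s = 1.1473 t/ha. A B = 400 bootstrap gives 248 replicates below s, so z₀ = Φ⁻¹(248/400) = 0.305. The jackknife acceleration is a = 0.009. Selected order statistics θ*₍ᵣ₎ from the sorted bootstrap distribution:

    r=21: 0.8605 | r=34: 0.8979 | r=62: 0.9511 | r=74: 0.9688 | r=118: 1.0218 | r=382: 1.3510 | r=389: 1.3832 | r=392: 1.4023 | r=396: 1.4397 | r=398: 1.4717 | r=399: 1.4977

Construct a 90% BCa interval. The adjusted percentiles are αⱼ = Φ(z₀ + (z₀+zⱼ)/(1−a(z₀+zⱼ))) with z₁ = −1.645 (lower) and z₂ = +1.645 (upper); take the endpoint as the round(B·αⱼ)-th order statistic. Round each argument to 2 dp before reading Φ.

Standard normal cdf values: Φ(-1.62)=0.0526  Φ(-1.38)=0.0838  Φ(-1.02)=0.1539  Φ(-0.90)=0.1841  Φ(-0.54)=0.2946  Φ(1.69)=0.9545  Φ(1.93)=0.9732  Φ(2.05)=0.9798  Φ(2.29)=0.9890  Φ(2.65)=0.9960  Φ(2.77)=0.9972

(0.9511, 1.4397)

Lower: z₀ + z₁ = 0.305 + (-1.645) = -1.340; 1 − a(z₀+z₁) = 1 − (0.009)(-1.340) = 1.0121; argument = 0.305 + (-1.340)/1.0121 = -1.0190 → -1.02.
α₁ = Φ(-1.02) = 0.1539; rank = round(400 × 0.1539) = 62; θ*₍62₎ = 0.9511.
Upper: z₀ + z₂ = 1.950; 1 − a(z₀+z₂) = 0.9825; argument = 2.2898 → 2.29; α₂ = 0.9890; rank = 396; θ*₍396₎ = 1.4397.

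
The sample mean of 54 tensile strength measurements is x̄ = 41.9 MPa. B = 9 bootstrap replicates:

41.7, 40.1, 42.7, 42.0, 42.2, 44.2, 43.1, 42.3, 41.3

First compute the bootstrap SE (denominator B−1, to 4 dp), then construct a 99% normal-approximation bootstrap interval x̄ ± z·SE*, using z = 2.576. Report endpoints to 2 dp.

(38.94, 44.86)

Mean of replicates = 42.1778; sum of squared deviations = 10.5756; SE* = √(10.5756/8) = 1.1498
Margin = 2.576 × 1.1498 = 2.962
Interval: 41.9 ± 2.962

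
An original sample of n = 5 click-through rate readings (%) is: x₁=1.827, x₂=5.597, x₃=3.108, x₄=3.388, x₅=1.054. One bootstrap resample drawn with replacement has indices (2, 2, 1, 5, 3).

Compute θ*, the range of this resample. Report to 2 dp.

θ* = 4.54

Resample values: 5.597, 5.597, 1.827, 1.054, 3.108.
Range = 5.597 − 1.054 = 4.54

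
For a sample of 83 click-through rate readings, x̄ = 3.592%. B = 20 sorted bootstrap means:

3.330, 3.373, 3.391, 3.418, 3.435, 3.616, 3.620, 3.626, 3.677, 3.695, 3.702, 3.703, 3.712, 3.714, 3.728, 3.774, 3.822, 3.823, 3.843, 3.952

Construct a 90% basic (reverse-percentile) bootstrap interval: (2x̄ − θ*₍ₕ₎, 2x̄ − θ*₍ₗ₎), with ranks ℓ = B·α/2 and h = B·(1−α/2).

Percentile endpoints at ranks 1 and 19: θ*₍1₎ = 3.330, θ*₍19₎ = 3.843.
Basic interval reflects these around x̄:
  lower = 2 × 3.592 − 3.843 = 3.341
  upper = 2 × 3.592 − 3.330 = 3.854

(3.341, 3.854)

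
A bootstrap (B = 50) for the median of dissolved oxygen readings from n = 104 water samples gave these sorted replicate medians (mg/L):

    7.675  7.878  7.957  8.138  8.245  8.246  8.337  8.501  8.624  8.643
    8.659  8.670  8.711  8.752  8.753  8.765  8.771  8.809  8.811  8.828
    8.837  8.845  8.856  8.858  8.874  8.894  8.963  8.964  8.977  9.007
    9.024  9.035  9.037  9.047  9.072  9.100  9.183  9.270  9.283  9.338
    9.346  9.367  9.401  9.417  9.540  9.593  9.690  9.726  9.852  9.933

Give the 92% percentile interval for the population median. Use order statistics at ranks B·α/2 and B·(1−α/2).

(7.878, 9.726)

α = 0.08; lower rank = 50 × 0.040 = 2; upper rank = 50 × 0.960 = 48.
The 2nd smallest replicate is 7.878; the 48th is 9.726.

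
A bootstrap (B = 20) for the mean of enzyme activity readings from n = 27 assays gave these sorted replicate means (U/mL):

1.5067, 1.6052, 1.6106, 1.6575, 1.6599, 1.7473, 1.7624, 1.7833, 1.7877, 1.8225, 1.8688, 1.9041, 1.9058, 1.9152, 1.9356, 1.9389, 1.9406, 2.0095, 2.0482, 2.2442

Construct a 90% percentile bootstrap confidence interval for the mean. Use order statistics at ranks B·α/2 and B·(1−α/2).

α = 0.10; lower rank = 20 × 0.050 = 1; upper rank = 20 × 0.950 = 19.
The 1st smallest replicate is 1.5067; the 19th is 2.0482.

(1.5067, 2.0482)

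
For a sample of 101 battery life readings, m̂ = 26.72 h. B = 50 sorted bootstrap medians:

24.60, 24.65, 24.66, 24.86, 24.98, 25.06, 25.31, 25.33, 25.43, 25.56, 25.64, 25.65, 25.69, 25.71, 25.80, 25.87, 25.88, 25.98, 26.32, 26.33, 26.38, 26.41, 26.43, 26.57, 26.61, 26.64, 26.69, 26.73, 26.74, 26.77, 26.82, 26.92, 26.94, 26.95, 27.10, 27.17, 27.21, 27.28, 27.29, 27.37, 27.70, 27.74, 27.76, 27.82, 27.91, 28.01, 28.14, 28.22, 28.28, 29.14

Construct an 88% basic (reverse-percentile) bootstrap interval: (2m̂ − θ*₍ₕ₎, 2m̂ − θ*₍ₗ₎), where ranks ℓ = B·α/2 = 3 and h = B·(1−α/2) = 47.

(25.30, 28.78)

Percentile endpoints at ranks 3 and 47: θ*₍3₎ = 24.66, θ*₍47₎ = 28.14.
Basic interval reflects these around m̂:
  lower = 2 × 26.72 − 28.14 = 25.30
  upper = 2 × 26.72 − 24.66 = 28.78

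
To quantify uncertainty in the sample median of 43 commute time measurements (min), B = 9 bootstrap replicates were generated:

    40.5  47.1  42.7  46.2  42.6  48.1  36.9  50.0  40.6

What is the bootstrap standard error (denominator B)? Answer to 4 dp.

SE* = 4.0131

Bootstrap SE is the standard deviation of the 9 replicate medians.
Mean of replicates: (40.5 + 47.1 + 42.7 + 46.2 + 42.6 + 48.1 + 36.9 + 50.0 + 40.6) / 9 = 394.70000 / 9 = 43.85556
Sum of squared deviations: (−3.35556)² + (+3.24444)² + (−1.15556)² + (+2.34444)² + (−1.25556)² + (+4.24444)² + (−6.95556)² + (+6.14444)² + (−3.25556)² = 144.94222
Variance = 144.94222 / 9 = 16.10469
SE* = √16.10469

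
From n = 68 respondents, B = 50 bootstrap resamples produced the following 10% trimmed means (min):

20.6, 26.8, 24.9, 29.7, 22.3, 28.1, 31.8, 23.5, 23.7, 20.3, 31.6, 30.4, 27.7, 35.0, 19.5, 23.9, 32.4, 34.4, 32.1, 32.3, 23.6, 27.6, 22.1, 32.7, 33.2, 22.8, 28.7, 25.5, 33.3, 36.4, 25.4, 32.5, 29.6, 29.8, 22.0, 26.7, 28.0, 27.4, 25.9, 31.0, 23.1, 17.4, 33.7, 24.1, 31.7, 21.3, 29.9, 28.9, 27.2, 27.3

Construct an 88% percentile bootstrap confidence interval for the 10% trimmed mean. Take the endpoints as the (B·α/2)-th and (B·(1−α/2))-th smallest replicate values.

(20.3, 33.7)

Sorted replicates: 17.4, 19.5, 20.3, 20.6, 21.3, 22.0, 22.1, 22.3, 22.8, 23.1, 23.5, 23.6, 23.7, 23.9, 24.1, 24.9, 25.4, 25.5, 25.9, 26.7, 26.8, 27.2, 27.3, 27.4, 27.6, 27.7, 28.0, 28.1, 28.7, 28.9, 29.6, 29.7, 29.8, 29.9, 30.4, 31.0, 31.6, 31.7, 31.8, 32.1, 32.3, 32.4, 32.5, 32.7, 33.2, 33.3, 33.7, 34.4, 35.0, 36.4
α = 0.12; lower rank = 50 × 0.060 = 3; upper rank = 50 × 0.940 = 47.
The 3rd smallest replicate is 20.3; the 47th is 33.7.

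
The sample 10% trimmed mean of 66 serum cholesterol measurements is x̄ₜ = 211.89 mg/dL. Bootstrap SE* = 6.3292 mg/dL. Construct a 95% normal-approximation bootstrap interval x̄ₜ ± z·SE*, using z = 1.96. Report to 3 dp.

(199.485, 224.295)

Margin = 1.96 × 6.3292 = 12.4052
Interval: 211.89 ± 12.4052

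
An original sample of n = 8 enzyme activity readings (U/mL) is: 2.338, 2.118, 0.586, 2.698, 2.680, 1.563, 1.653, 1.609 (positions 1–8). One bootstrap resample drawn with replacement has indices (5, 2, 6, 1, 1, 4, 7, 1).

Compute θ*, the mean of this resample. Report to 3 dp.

θ* = 2.216

Resample values: 2.680, 2.118, 1.563, 2.338, 2.338, 2.698, 1.653, 2.338.
Mean = (2.680 + 2.118 + 1.563 + 2.338 + 2.338 + 2.698 + 1.653 + 2.338) / 8 = 17.7260 / 8 = 2.216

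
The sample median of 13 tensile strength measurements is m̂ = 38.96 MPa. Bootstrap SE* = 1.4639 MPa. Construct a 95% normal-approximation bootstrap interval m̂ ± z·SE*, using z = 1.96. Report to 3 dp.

Margin = 1.96 × 1.4639 = 2.8692
Interval: 38.96 ± 2.8692

(36.091, 41.829)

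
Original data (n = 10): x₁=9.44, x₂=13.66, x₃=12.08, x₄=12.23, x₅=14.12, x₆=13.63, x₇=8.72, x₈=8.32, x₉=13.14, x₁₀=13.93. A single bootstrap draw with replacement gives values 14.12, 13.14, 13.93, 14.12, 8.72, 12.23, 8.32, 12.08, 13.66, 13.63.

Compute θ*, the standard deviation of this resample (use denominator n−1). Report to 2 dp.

θ* = 2.17

Mean = 12.3950; sum of squared deviations = 42.2256
s² = 42.2256 / 9 = 4.6917
s = √4.6917 = 2.17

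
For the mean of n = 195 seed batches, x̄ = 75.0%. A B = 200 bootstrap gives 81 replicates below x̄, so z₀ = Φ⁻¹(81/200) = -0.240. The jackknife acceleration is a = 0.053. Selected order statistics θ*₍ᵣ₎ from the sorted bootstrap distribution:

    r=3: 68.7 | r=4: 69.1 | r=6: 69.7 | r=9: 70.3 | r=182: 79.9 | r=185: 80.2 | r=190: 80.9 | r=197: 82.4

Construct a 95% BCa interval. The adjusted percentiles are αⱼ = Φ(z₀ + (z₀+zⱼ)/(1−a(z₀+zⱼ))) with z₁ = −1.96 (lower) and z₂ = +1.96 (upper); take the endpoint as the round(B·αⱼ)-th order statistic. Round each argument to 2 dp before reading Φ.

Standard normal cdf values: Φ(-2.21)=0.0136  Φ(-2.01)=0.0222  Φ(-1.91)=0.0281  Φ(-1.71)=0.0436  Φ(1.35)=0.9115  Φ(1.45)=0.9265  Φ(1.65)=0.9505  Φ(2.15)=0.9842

Lower: z₀ + z₁ = -0.240 + (-1.960) = -2.200; 1 − a(z₀+z₁) = 1 − (0.053)(-2.200) = 1.1166; argument = -0.240 + (-2.200)/1.1166 = -2.2103 → -2.21.
α₁ = Φ(-2.21) = 0.0136; rank = round(200 × 0.0136) = 3; θ*₍3₎ = 68.7.
Upper: z₀ + z₂ = 1.720; 1 − a(z₀+z₂) = 0.9088; argument = 1.6525 → 1.65; α₂ = 0.9505; rank = 190; θ*₍190₎ = 80.9.

(68.7, 80.9)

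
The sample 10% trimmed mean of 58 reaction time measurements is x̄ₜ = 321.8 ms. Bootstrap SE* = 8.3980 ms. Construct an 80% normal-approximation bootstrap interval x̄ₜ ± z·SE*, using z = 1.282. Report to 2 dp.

(311.03, 332.57)

Margin = 1.282 × 8.3980 = 10.766
Interval: 321.8 ± 10.766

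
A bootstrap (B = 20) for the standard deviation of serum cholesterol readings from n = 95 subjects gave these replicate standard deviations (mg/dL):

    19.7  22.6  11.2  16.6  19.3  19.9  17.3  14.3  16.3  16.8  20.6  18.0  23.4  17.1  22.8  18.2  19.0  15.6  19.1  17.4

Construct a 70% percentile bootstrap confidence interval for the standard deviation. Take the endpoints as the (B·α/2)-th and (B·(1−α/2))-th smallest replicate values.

Sorted replicates: 11.2, 14.3, 15.6, 16.3, 16.6, 16.8, 17.1, 17.3, 17.4, 18.0, 18.2, 19.0, 19.1, 19.3, 19.7, 19.9, 20.6, 22.6, 22.8, 23.4
α = 0.30; lower rank = 20 × 0.150 = 3; upper rank = 20 × 0.850 = 17.
The 3rd smallest replicate is 15.6; the 17th is 20.6.

(15.6, 20.6)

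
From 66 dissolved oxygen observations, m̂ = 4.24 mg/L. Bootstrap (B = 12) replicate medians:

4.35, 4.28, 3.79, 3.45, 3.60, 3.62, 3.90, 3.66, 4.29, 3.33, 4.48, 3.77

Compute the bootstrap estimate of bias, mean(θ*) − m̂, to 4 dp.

bias = −0.3633

mean(θ*) = (4.35 + 4.28 + 3.79 + 3.45 + 3.60 + 3.62 + 3.90 + 3.66 + 4.29 + 3.33 + 4.48 + 3.77) / 12 = 3.87667
bias = 3.87667 − 4.24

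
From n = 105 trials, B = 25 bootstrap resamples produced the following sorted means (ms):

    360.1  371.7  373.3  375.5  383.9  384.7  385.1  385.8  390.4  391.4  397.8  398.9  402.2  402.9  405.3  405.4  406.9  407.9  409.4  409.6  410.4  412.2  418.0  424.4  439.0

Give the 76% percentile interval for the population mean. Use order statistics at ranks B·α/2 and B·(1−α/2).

α = 0.24; lower rank = 25 × 0.120 = 3; upper rank = 25 × 0.880 = 22.
The 3rd smallest replicate is 373.3; the 22nd is 412.2.

(373.3, 412.2)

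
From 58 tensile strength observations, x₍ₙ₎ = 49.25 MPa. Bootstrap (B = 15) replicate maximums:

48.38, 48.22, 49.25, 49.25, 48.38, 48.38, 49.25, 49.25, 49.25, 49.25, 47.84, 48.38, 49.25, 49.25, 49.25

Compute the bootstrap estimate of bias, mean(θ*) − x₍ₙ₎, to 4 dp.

bias = −0.3947

mean(θ*) = (48.38 + 48.22 + 49.25 + 49.25 + 48.38 + 48.38 + 49.25 + 49.25 + 49.25 + 49.25 + 47.84 + 48.38 + 49.25 + 49.25 + 49.25) / 15 = 48.85533
bias = 48.85533 − 49.25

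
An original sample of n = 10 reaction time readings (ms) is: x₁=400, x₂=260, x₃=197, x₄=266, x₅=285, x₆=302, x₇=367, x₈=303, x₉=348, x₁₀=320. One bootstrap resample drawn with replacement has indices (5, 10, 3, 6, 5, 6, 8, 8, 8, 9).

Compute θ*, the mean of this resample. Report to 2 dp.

Resample values: 285, 320, 197, 302, 285, 302, 303, 303, 303, 348.
Mean = (285 + 320 + 197 + 302 + 285 + 302 + 303 + 303 + 303 + 348) / 10 = 2948.0 / 10 = 294.80

θ* = 294.80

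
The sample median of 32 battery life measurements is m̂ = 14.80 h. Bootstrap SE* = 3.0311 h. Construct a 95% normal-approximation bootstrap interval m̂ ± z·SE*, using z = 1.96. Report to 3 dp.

(8.859, 20.741)

Margin = 1.96 × 3.0311 = 5.9410
Interval: 14.80 ± 5.9410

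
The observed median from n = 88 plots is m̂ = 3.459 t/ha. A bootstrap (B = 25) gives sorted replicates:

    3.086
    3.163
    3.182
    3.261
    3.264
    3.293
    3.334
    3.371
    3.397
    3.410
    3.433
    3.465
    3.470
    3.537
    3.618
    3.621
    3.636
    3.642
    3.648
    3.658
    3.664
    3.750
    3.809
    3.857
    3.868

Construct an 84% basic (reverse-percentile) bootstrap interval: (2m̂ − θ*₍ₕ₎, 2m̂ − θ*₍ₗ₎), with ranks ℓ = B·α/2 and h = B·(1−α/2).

(3.109, 3.755)

Percentile endpoints at ranks 2 and 23: θ*₍2₎ = 3.163, θ*₍23₎ = 3.809.
Basic interval reflects these around m̂:
  lower = 2 × 3.459 − 3.809 = 3.109
  upper = 2 × 3.459 − 3.163 = 3.755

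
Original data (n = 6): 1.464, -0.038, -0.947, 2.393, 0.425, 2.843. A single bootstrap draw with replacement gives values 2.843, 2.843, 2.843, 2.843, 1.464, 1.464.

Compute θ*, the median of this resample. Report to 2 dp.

θ* = 2.84

Sorted: 1.464, 1.464, 2.843, 2.843, 2.843, 2.843
Median = average of the two middle values = 2.84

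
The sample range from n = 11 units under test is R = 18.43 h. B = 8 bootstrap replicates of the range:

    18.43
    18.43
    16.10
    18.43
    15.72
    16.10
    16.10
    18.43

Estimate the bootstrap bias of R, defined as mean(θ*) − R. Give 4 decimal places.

bias = −1.2125

mean(θ*) = (18.43 + 18.43 + 16.10 + 18.43 + 15.72 + 16.10 + 16.10 + 18.43) / 8 = 17.21750
bias = 17.21750 − 18.43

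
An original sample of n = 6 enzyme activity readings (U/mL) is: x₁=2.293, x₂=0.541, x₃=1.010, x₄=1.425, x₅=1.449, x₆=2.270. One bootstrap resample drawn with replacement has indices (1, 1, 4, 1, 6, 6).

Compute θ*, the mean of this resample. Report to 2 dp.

Resample values: 2.293, 2.293, 1.425, 2.293, 2.270, 2.270.
Mean = (2.293 + 2.293 + 1.425 + 2.293 + 2.270 + 2.270) / 6 = 12.8440 / 6 = 2.14

θ* = 2.14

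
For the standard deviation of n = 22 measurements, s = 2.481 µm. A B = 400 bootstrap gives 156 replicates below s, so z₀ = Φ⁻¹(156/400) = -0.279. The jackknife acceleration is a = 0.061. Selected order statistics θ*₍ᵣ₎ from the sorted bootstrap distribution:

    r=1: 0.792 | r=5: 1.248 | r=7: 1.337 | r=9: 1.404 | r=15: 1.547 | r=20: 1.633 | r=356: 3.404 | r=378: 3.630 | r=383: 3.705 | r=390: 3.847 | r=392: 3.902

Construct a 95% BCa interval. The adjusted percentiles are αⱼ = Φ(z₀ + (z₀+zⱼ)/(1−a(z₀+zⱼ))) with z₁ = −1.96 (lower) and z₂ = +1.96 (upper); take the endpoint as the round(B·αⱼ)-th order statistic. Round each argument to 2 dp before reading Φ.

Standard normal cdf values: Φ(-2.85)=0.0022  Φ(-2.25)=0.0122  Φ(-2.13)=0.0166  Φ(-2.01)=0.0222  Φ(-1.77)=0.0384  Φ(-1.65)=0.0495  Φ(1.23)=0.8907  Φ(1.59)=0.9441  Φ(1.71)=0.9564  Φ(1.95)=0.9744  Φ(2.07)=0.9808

(1.248, 3.630)

Lower: z₀ + z₁ = -0.279 + (-1.960) = -2.239; 1 − a(z₀+z₁) = 1 − (0.061)(-2.239) = 1.1366; argument = -0.279 + (-2.239)/1.1366 = -2.2489 → -2.25.
α₁ = Φ(-2.25) = 0.0122; rank = round(400 × 0.0122) = 5; θ*₍5₎ = 1.248.
Upper: z₀ + z₂ = 1.681; 1 − a(z₀+z₂) = 0.8975; argument = 1.5941 → 1.59; α₂ = 0.9441; rank = 378; θ*₍378₎ = 3.630.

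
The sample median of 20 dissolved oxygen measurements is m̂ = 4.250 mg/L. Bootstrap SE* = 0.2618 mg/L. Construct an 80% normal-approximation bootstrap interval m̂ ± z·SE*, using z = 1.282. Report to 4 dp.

(3.9144, 4.5856)

Margin = 1.282 × 0.2618 = 0.33563
Interval: 4.250 ± 0.33563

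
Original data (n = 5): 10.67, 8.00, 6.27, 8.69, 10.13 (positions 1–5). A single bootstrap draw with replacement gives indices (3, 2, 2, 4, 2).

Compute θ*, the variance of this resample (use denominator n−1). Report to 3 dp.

Resample values: 6.27, 8.00, 8.00, 8.69, 8.00.
Mean = 7.7920; sum of squared deviations = 3.2527
s² = 3.2527 / 4 = 0.8132

θ* = 0.813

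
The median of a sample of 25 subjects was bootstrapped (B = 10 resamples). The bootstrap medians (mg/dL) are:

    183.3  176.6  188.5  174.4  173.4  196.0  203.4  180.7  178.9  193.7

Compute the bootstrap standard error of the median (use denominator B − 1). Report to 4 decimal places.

SE* = 10.1294

Bootstrap SE is the standard deviation of the 10 replicate medians.
Mean of replicates: (183.3 + 176.6 + 188.5 + 174.4 + 173.4 + 196.0 + 203.4 + 180.7 + 178.9 + 193.7) / 10 = 1848.90000 / 10 = 184.89000
Sum of squared deviations: (−1.59000)² + (−8.29000)² + (+3.61000)² + (−10.49000)² + (−11.49000)² + (+11.11000)² + (+18.51000)² + (−4.19000)² + (−5.99000)² + (+8.81000)² = 923.44900
Variance = 923.44900 / 9 = 102.60544
SE* = √102.60544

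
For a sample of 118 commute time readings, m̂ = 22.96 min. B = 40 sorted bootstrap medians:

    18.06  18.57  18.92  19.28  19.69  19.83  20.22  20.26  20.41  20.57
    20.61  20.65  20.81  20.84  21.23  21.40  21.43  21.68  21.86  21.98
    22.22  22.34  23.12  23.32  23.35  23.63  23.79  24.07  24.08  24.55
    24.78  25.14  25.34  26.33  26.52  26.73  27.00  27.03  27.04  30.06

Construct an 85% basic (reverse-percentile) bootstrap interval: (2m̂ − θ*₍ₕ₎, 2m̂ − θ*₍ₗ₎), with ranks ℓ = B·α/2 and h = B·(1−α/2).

Percentile endpoints at ranks 3 and 37: θ*₍3₎ = 18.92, θ*₍37₎ = 27.00.
Basic interval reflects these around m̂:
  lower = 2 × 22.96 − 27.00 = 18.92
  upper = 2 × 22.96 − 18.92 = 27.00

(18.92, 27.00)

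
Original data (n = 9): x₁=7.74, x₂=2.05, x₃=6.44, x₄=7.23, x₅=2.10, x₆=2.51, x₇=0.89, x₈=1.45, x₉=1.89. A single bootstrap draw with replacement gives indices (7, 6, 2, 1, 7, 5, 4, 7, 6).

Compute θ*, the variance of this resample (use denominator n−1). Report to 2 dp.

Resample values: 0.89, 2.51, 2.05, 7.74, 0.89, 2.10, 7.23, 0.89, 2.51.
Mean = 2.9789; sum of squared deviations = 55.9055
s² = 55.9055 / 8 = 6.9882

θ* = 6.99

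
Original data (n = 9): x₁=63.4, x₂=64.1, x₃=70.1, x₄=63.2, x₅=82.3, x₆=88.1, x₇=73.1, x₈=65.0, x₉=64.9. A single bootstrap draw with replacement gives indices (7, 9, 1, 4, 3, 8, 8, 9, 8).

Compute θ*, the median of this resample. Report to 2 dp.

θ* = 65.00

Resample values: 73.1, 64.9, 63.4, 63.2, 70.1, 65.0, 65.0, 64.9, 65.0.
Sorted: 63.2, 63.4, 64.9, 64.9, 65.0, 65.0, 65.0, 70.1, 73.1
Median = middle value = 65.00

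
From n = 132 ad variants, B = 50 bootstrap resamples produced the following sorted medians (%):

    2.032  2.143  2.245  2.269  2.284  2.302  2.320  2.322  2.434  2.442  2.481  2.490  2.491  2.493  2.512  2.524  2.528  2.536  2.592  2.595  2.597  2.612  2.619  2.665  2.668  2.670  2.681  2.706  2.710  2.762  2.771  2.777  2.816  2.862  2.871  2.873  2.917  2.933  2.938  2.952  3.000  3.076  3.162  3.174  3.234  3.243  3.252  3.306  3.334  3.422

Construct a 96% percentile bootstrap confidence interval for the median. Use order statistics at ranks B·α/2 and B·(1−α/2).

(2.032, 3.334)

α = 0.04; lower rank = 50 × 0.020 = 1; upper rank = 50 × 0.980 = 49.
The 1st smallest replicate is 2.032; the 49th is 3.334.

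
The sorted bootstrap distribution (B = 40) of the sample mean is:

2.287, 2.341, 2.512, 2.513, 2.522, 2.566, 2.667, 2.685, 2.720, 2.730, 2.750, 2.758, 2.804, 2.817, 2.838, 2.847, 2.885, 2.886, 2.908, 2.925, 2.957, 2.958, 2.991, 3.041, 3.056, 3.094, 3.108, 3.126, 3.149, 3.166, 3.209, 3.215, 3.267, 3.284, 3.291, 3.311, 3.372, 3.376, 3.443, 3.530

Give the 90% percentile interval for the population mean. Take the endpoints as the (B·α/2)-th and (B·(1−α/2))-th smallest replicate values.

(2.341, 3.376)

α = 0.10; lower rank = 40 × 0.050 = 2; upper rank = 40 × 0.950 = 38.
The 2nd smallest replicate is 2.341; the 38th is 3.376.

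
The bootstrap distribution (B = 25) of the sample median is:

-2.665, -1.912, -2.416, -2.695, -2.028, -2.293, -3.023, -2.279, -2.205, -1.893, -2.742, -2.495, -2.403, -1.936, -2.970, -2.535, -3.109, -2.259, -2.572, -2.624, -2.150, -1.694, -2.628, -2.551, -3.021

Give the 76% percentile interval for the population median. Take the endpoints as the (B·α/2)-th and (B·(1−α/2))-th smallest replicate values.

Sorted replicates: -3.109, -3.023, -3.021, -2.970, -2.742, -2.695, -2.665, -2.628, -2.624, -2.572, -2.551, -2.535, -2.495, -2.416, -2.403, -2.293, -2.279, -2.259, -2.205, -2.150, -2.028, -1.936, -1.912, -1.893, -1.694
α = 0.24; lower rank = 25 × 0.120 = 3; upper rank = 25 × 0.880 = 22.
The 3rd smallest replicate is -3.021; the 22nd is -1.936.

(-3.021, -1.936)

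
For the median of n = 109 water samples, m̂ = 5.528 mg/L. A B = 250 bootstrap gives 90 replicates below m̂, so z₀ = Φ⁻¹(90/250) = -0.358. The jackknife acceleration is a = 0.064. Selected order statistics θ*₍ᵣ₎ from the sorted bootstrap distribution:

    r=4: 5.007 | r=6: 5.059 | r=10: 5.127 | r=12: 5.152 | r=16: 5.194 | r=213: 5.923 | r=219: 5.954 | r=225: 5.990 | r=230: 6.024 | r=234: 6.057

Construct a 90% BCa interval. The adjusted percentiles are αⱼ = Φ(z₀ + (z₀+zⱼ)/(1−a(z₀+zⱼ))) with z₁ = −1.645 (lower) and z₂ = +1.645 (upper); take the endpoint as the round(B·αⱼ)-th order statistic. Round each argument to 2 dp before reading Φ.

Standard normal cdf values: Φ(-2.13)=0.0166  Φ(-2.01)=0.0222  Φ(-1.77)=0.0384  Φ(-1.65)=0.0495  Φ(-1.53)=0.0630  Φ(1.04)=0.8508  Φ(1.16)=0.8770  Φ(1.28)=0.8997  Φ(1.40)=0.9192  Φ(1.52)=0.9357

(5.007, 5.923)

Lower: z₀ + z₁ = -0.358 + (-1.645) = -2.003; 1 − a(z₀+z₁) = 1 − (0.064)(-2.003) = 1.1282; argument = -0.358 + (-2.003)/1.1282 = -2.1334 → -2.13.
α₁ = Φ(-2.13) = 0.0166; rank = round(250 × 0.0166) = 4; θ*₍4₎ = 5.007.
Upper: z₀ + z₂ = 1.287; 1 − a(z₀+z₂) = 0.9176; argument = 1.0445 → 1.04; α₂ = 0.8508; rank = 213; θ*₍213₎ = 5.923.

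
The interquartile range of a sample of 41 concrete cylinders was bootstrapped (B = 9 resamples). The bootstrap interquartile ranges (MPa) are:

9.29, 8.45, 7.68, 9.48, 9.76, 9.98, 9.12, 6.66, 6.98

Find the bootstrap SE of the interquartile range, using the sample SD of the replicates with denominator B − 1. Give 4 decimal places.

SE* = 1.2262

Bootstrap SE is the standard deviation of the 9 replicate interquartile ranges.
Mean of replicates: (9.29 + 8.45 + 7.68 + 9.48 + 9.76 + 9.98 + 9.12 + 6.66 + 6.98) / 9 = 77.40000 / 9 = 8.60000
Sum of squared deviations: (+0.69000)² + (−0.15000)² + (−0.92000)² + (+0.88000)² + (+1.16000)² + (+1.38000)² + (+0.52000)² + (−1.94000)² + (−1.62000)² = 12.02780
Variance = 12.02780 / 8 = 1.50347
SE* = √1.50347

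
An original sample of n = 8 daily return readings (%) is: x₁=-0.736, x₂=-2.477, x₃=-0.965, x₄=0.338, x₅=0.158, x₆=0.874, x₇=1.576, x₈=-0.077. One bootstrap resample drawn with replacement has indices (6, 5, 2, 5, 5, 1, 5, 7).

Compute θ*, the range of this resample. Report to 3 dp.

Resample values: 0.874, 0.158, -2.477, 0.158, 0.158, -0.736, 0.158, 1.576.
Range = 1.576 − -2.477 = 4.053

θ* = 4.053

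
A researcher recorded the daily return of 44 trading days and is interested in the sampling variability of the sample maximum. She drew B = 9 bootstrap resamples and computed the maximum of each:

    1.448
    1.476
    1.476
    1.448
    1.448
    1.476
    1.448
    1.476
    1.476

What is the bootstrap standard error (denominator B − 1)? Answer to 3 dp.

Bootstrap SE is the standard deviation of the 9 replicate maximums.
Mean of replicates: (1.448 + 1.476 + 1.476 + 1.448 + 1.448 + 1.476 + 1.448 + 1.476 + 1.476) / 9 = 13.17200 / 9 = 1.46356
Sum of squared deviations: (−0.01556)² + (+0.01244)² + (+0.01244)² + (−0.01556)² + (−0.01556)² + (+0.01244)² + (−0.01556)² + (+0.01244)² + (+0.01244)² = 0.00174
Variance = 0.00174 / 8 = 0.00022
SE* = √0.00022

SE* = 0.015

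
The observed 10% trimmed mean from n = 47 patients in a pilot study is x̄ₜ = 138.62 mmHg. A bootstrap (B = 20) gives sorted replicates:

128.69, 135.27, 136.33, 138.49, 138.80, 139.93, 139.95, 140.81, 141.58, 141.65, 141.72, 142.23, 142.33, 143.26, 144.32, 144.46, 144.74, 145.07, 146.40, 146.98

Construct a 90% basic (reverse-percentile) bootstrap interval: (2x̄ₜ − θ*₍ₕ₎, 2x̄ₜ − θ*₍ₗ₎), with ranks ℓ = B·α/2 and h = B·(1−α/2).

Percentile endpoints at ranks 1 and 19: θ*₍1₎ = 128.69, θ*₍19₎ = 146.40.
Basic interval reflects these around x̄ₜ:
  lower = 2 × 138.62 − 146.40 = 130.84
  upper = 2 × 138.62 − 128.69 = 148.55

(130.84, 148.55)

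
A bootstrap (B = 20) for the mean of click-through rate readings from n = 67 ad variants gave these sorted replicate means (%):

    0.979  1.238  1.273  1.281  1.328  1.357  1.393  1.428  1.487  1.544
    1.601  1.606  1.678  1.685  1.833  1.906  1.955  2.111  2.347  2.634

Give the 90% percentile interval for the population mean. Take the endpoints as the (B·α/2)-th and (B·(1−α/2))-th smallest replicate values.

(0.979, 2.347)

α = 0.10; lower rank = 20 × 0.050 = 1; upper rank = 20 × 0.950 = 19.
The 1st smallest replicate is 0.979; the 19th is 2.347.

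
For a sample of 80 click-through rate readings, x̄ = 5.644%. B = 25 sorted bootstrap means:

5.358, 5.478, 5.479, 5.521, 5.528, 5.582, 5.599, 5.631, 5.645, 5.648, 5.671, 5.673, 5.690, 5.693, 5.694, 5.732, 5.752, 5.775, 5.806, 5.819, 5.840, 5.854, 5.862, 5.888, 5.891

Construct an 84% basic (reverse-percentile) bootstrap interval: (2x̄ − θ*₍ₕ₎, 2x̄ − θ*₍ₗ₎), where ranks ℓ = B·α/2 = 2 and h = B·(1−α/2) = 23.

Percentile endpoints at ranks 2 and 23: θ*₍2₎ = 5.478, θ*₍23₎ = 5.862.
Basic interval reflects these around x̄:
  lower = 2 × 5.644 − 5.862 = 5.426
  upper = 2 × 5.644 − 5.478 = 5.810

(5.426, 5.810)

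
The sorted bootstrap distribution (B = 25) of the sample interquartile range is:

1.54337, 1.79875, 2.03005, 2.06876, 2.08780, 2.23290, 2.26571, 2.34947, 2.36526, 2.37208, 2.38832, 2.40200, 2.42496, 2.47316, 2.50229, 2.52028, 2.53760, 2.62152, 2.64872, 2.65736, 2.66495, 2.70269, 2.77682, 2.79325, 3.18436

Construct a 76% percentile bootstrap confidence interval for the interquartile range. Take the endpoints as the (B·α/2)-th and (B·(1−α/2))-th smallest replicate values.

α = 0.24; lower rank = 25 × 0.120 = 3; upper rank = 25 × 0.880 = 22.
The 3rd smallest replicate is 2.03005; the 22nd is 2.70269.

(2.03005, 2.70269)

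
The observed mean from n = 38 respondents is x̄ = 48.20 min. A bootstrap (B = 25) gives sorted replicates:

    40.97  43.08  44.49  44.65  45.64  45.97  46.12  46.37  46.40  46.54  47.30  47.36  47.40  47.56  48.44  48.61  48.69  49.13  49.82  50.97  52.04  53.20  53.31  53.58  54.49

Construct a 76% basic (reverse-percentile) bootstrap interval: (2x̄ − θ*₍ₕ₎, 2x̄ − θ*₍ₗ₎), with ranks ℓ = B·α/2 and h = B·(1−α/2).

(43.20, 51.91)

Percentile endpoints at ranks 3 and 22: θ*₍3₎ = 44.49, θ*₍22₎ = 53.20.
Basic interval reflects these around x̄:
  lower = 2 × 48.20 − 53.20 = 43.20
  upper = 2 × 48.20 − 44.49 = 51.91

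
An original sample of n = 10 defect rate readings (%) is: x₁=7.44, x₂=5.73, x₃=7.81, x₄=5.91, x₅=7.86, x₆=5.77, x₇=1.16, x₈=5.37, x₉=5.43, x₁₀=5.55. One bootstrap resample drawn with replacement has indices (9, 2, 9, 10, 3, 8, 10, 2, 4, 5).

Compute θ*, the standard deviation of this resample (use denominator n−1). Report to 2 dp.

θ* = 0.96

Resample values: 5.43, 5.73, 5.43, 5.55, 7.81, 5.37, 5.55, 5.73, 5.91, 7.86.
Mean = 6.0370; sum of squared deviations = 8.3276
s² = 8.3276 / 9 = 0.9253
s = √0.9253 = 0.96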